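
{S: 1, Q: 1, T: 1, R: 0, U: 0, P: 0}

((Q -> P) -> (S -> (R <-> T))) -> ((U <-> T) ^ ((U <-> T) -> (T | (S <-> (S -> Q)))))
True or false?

1

Substituting S=1, Q=1, T=1, R=0, U=0, P=0:
Q -> P = 1 -> 0 = 0
R <-> T = 0 <-> 1 = 0
S -> (R <-> T) = 1 -> 0 = 0
(Q -> P) -> (S -> (R <-> T)) = 0 -> 0 = 1
U <-> T = 0 <-> 1 = 0
U <-> T = 0 <-> 1 = 0
S -> Q = 1 -> 1 = 1
S <-> (S -> Q) = 1 <-> 1 = 1
T | (S <-> (S -> Q)) = 1 | 1 = 1
(U <-> T) -> (T | (S <-> (S -> Q))) = 0 -> 1 = 1
(U <-> T) ^ ((U <-> T) -> (T | (S <-> (S -> Q)))) = 0 ^ 1 = 1
((Q -> P) -> (S -> (R <-> T))) -> ((U <-> T) ^ ((U <-> T) -> (T | (S <-> (S -> Q))))) = 1 -> 1 = 1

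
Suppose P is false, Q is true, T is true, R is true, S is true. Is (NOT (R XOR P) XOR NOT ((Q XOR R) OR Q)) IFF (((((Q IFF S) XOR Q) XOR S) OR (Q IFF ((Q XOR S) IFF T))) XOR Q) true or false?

R XOR P = True XOR False = True
NOT (R XOR P) = NOT True = False
Q XOR R = True XOR True = False
(Q XOR R) OR Q = False OR True = True
NOT ((Q XOR R) OR Q) = NOT True = False
NOT (R XOR P) XOR NOT ((Q XOR R) OR Q) = False XOR False = False
Q IFF S = True IFF True = True
(Q IFF S) XOR Q = True XOR True = False
((Q IFF S) XOR Q) XOR S = False XOR True = True
Q XOR S = True XOR True = False
(Q XOR S) IFF T = False IFF True = False
Q IFF ((Q XOR S) IFF T) = True IFF False = False
(((Q IFF S) XOR Q) XOR S) OR (Q IFF ((Q XOR S) IFF T)) = True OR False = True
((((Q IFF S) XOR Q) XOR S) OR (Q IFF ((Q XOR S) IFF T))) XOR Q = True XOR True = False
(NOT (R XOR P) XOR NOT ((Q XOR R) OR Q)) IFF (((((Q IFF S) XOR Q) XOR S) OR (Q IFF ((Q XOR S) IFF T))) XOR Q) = False IFF False = True

True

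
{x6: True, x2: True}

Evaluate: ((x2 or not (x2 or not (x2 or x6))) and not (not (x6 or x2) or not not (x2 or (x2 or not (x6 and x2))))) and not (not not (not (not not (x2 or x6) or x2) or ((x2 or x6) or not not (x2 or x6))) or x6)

x2 or x6 = True or True = True
not (x2 or x6) = not True = False
x2 or not (x2 or x6) = True or False = True
not (x2 or not (x2 or x6)) = not True = False
x2 or not (x2 or not (x2 or x6)) = True or False = True
x6 or x2 = True or True = True
not (x6 or x2) = not True = False
x6 and x2 = True and True = True
not (x6 and x2) = not True = False
x2 or not (x6 and x2) = True or False = True
x2 or (x2 or not (x6 and x2)) = True or True = True
not (x2 or (x2 or not (x6 and x2))) = not True = False
not not (x2 or (x2 or not (x6 and x2))) = not False = True
not (x6 or x2) or not not (x2 or (x2 or not (x6 and x2))) = False or True = True
not (not (x6 or x2) or not not (x2 or (x2 or not (x6 and x2)))) = not True = False
(x2 or not (x2 or not (x2 or x6))) and not (not (x6 or x2) or not not (x2 or (x2 or not (x6 and x2)))) = True and False = False
x2 or x6 = True or True = True
not (x2 or x6) = not True = False
not not (x2 or x6) = not False = True
not not (x2 or x6) or x2 = True or True = True
not (not not (x2 or x6) or x2) = not True = False
x2 or x6 = True or True = True
x2 or x6 = True or True = True
not (x2 or x6) = not True = False
not not (x2 or x6) = not False = True
(x2 or x6) or not not (x2 or x6) = True or True = True
not (not not (x2 or x6) or x2) or ((x2 or x6) or not not (x2 or x6)) = False or True = True
not (not (not not (x2 or x6) or x2) or ((x2 or x6) or not not (x2 or x6))) = not True = False
not not (not (not not (x2 or x6) or x2) or ((x2 or x6) or not not (x2 or x6))) = not False = True
not not (not (not not (x2 or x6) or x2) or ((x2 or x6) or not not (x2 or x6))) or x6 = True or True = True
not (not not (not (not not (x2 or x6) or x2) or ((x2 or x6) or not not (x2 or x6))) or x6) = not True = False
((x2 or not (x2 or not (x2 or x6))) and not (not (x6 or x2) or not not (x2 or (x2 or not (x6 and x2))))) and not (not not (not (not not (x2 or x6) or x2) or ((x2 or x6) or not not (x2 or x6))) or x6) = False and False = False

False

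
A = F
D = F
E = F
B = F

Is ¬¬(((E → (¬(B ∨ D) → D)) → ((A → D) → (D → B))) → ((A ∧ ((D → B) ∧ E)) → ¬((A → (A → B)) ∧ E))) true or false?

B ∨ D = F ∨ F = F
¬(B ∨ D) = ¬F = T
¬(B ∨ D) → D = T → F = F
E → (¬(B ∨ D) → D) = F → F = T
A → D = F → F = T
D → B = F → F = T
(A → D) → (D → B) = T → T = T
(E → (¬(B ∨ D) → D)) → ((A → D) → (D → B)) = T → T = T
D → B = F → F = T
(D → B) ∧ E = T ∧ F = F
A ∧ ((D → B) ∧ E) = F ∧ F = F
A → B = F → F = T
A → (A → B) = F → T = T
(A → (A → B)) ∧ E = T ∧ F = F
¬((A → (A → B)) ∧ E) = ¬F = T
(A ∧ ((D → B) ∧ E)) → ¬((A → (A → B)) ∧ E) = F → T = T
((E → (¬(B ∨ D) → D)) → ((A → D) → (D → B))) → ((A ∧ ((D → B) ∧ E)) → ¬((A → (A → B)) ∧ E)) = T → T = T
¬(((E → (¬(B ∨ D) → D)) → ((A → D) → (D → B))) → ((A ∧ ((D → B) ∧ E)) → ¬((A → (A → B)) ∧ E))) = ¬T = F
¬¬(((E → (¬(B ∨ D) → D)) → ((A → D) → (D → B))) → ((A ∧ ((D → B) ∧ E)) → ¬((A → (A → B)) ∧ E))) = ¬F = T

T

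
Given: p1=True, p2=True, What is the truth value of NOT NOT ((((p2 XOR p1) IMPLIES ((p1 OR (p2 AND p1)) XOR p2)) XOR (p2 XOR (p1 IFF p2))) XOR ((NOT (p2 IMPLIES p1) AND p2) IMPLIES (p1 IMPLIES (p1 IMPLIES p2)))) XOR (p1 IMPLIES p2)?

Substituting p1=True, p2=True:
p2 XOR p1 = True XOR True = False
p2 AND p1 = True AND True = True
p1 OR (p2 AND p1) = True OR True = True
(p1 OR (p2 AND p1)) XOR p2 = True XOR True = False
(p2 XOR p1) IMPLIES ((p1 OR (p2 AND p1)) XOR p2) = False IMPLIES False = True
p1 IFF p2 = True IFF True = True
p2 XOR (p1 IFF p2) = True XOR True = False
((p2 XOR p1) IMPLIES ((p1 OR (p2 AND p1)) XOR p2)) XOR (p2 XOR (p1 IFF p2)) = True XOR False = True
p2 IMPLIES p1 = True IMPLIES True = True
NOT (p2 IMPLIES p1) = NOT True = False
NOT (p2 IMPLIES p1) AND p2 = False AND True = False
p1 IMPLIES p2 = True IMPLIES True = True
p1 IMPLIES (p1 IMPLIES p2) = True IMPLIES True = True
(NOT (p2 IMPLIES p1) AND p2) IMPLIES (p1 IMPLIES (p1 IMPLIES p2)) = False IMPLIES True = True
(((p2 XOR p1) IMPLIES ((p1 OR (p2 AND p1)) XOR p2)) XOR (p2 XOR (p1 IFF p2))) XOR ((NOT (p2 IMPLIES p1) AND p2) IMPLIES (p1 IMPLIES (p1 IMPLIES p2))) = True XOR True = False
NOT ((((p2 XOR p1) IMPLIES ((p1 OR (p2 AND p1)) XOR p2)) XOR (p2 XOR (p1 IFF p2))) XOR ((NOT (p2 IMPLIES p1) AND p2) IMPLIES (p1 IMPLIES (p1 IMPLIES p2)))) = NOT False = True
NOT NOT ((((p2 XOR p1) IMPLIES ((p1 OR (p2 AND p1)) XOR p2)) XOR (p2 XOR (p1 IFF p2))) XOR ((NOT (p2 IMPLIES p1) AND p2) IMPLIES (p1 IMPLIES (p1 IMPLIES p2)))) = NOT True = False
p1 IMPLIES p2 = True IMPLIES True = True
NOT NOT ((((p2 XOR p1) IMPLIES ((p1 OR (p2 AND p1)) XOR p2)) XOR (p2 XOR (p1 IFF p2))) XOR ((NOT (p2 IMPLIES p1) AND p2) IMPLIES (p1 IMPLIES (p1 IMPLIES p2)))) XOR (p1 IMPLIES p2) = False XOR True = True

True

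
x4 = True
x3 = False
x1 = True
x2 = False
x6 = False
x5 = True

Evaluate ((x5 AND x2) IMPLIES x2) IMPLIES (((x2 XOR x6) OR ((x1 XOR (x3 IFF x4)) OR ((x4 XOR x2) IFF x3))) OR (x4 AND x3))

x5 AND x2 = True AND False = False
(x5 AND x2) IMPLIES x2 = False IMPLIES False = True
x2 XOR x6 = False XOR False = False
x3 IFF x4 = False IFF True = False
x1 XOR (x3 IFF x4) = True XOR False = True
x4 XOR x2 = True XOR False = True
(x4 XOR x2) IFF x3 = True IFF False = False
(x1 XOR (x3 IFF x4)) OR ((x4 XOR x2) IFF x3) = True OR False = True
(x2 XOR x6) OR ((x1 XOR (x3 IFF x4)) OR ((x4 XOR x2) IFF x3)) = False OR True = True
x4 AND x3 = True AND False = False
((x2 XOR x6) OR ((x1 XOR (x3 IFF x4)) OR ((x4 XOR x2) IFF x3))) OR (x4 AND x3) = True OR False = True
((x5 AND x2) IMPLIES x2) IMPLIES (((x2 XOR x6) OR ((x1 XOR (x3 IFF x4)) OR ((x4 XOR x2) IFF x3))) OR (x4 AND x3)) = True IMPLIES True = True

True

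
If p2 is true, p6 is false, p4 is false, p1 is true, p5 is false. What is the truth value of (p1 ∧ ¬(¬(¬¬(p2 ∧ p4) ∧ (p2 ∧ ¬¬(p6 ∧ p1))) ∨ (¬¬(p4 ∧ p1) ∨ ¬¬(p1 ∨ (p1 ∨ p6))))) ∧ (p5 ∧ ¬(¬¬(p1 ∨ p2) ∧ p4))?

Substituting p2=True, p6=False, p4=False, p1=True, p5=False:
p2 ∧ p4 = True ∧ False = False
¬(p2 ∧ p4) = ¬False = True
¬¬(p2 ∧ p4) = ¬True = False
p6 ∧ p1 = False ∧ True = False
¬(p6 ∧ p1) = ¬False = True
¬¬(p6 ∧ p1) = ¬True = False
p2 ∧ ¬¬(p6 ∧ p1) = True ∧ False = False
¬¬(p2 ∧ p4) ∧ (p2 ∧ ¬¬(p6 ∧ p1)) = False ∧ False = False
¬(¬¬(p2 ∧ p4) ∧ (p2 ∧ ¬¬(p6 ∧ p1))) = ¬False = True
p4 ∧ p1 = False ∧ True = False
¬(p4 ∧ p1) = ¬False = True
¬¬(p4 ∧ p1) = ¬True = False
p1 ∨ p6 = True ∨ False = True
p1 ∨ (p1 ∨ p6) = True ∨ True = True
¬(p1 ∨ (p1 ∨ p6)) = ¬True = False
¬¬(p1 ∨ (p1 ∨ p6)) = ¬False = True
¬¬(p4 ∧ p1) ∨ ¬¬(p1 ∨ (p1 ∨ p6)) = False ∨ True = True
¬(¬¬(p2 ∧ p4) ∧ (p2 ∧ ¬¬(p6 ∧ p1))) ∨ (¬¬(p4 ∧ p1) ∨ ¬¬(p1 ∨ (p1 ∨ p6))) = True ∨ True = True
¬(¬(¬¬(p2 ∧ p4) ∧ (p2 ∧ ¬¬(p6 ∧ p1))) ∨ (¬¬(p4 ∧ p1) ∨ ¬¬(p1 ∨ (p1 ∨ p6)))) = ¬True = False
p1 ∧ ¬(¬(¬¬(p2 ∧ p4) ∧ (p2 ∧ ¬¬(p6 ∧ p1))) ∨ (¬¬(p4 ∧ p1) ∨ ¬¬(p1 ∨ (p1 ∨ p6)))) = True ∧ False = False
p1 ∨ p2 = True ∨ True = True
¬(p1 ∨ p2) = ¬True = False
¬¬(p1 ∨ p2) = ¬False = True
¬¬(p1 ∨ p2) ∧ p4 = True ∧ False = False
¬(¬¬(p1 ∨ p2) ∧ p4) = ¬False = True
p5 ∧ ¬(¬¬(p1 ∨ p2) ∧ p4) = False ∧ True = False
(p1 ∧ ¬(¬(¬¬(p2 ∧ p4) ∧ (p2 ∧ ¬¬(p6 ∧ p1))) ∨ (¬¬(p4 ∧ p1) ∨ ¬¬(p1 ∨ (p1 ∨ p6))))) ∧ (p5 ∧ ¬(¬¬(p1 ∨ p2) ∧ p4)) = False ∧ False = False

False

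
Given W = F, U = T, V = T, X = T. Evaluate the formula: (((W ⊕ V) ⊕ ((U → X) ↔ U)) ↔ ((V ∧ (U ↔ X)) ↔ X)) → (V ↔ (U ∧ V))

T

W ⊕ V = F ⊕ T = T
U → X = T → T = T
(U → X) ↔ U = T ↔ T = T
(W ⊕ V) ⊕ ((U → X) ↔ U) = T ⊕ T = F
U ↔ X = T ↔ T = T
V ∧ (U ↔ X) = T ∧ T = T
(V ∧ (U ↔ X)) ↔ X = T ↔ T = T
((W ⊕ V) ⊕ ((U → X) ↔ U)) ↔ ((V ∧ (U ↔ X)) ↔ X) = F ↔ T = F
U ∧ V = T ∧ T = T
V ↔ (U ∧ V) = T ↔ T = T
(((W ⊕ V) ⊕ ((U → X) ↔ U)) ↔ ((V ∧ (U ↔ X)) ↔ X)) → (V ↔ (U ∧ V)) = F → T = T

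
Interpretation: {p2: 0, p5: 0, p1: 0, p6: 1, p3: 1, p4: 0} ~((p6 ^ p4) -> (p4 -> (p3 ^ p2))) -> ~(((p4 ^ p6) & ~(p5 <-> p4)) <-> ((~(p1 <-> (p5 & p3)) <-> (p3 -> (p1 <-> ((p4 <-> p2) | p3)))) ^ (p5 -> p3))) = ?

p6 ^ p4 = 1 ^ 0 = 1
p3 ^ p2 = 1 ^ 0 = 1
p4 -> (p3 ^ p2) = 0 -> 1 = 1
(p6 ^ p4) -> (p4 -> (p3 ^ p2)) = 1 -> 1 = 1
~((p6 ^ p4) -> (p4 -> (p3 ^ p2))) = ~1 = 0
p4 ^ p6 = 0 ^ 1 = 1
p5 <-> p4 = 0 <-> 0 = 1
~(p5 <-> p4) = ~1 = 0
(p4 ^ p6) & ~(p5 <-> p4) = 1 & 0 = 0
p5 & p3 = 0 & 1 = 0
p1 <-> (p5 & p3) = 0 <-> 0 = 1
~(p1 <-> (p5 & p3)) = ~1 = 0
p4 <-> p2 = 0 <-> 0 = 1
(p4 <-> p2) | p3 = 1 | 1 = 1
p1 <-> ((p4 <-> p2) | p3) = 0 <-> 1 = 0
p3 -> (p1 <-> ((p4 <-> p2) | p3)) = 1 -> 0 = 0
~(p1 <-> (p5 & p3)) <-> (p3 -> (p1 <-> ((p4 <-> p2) | p3))) = 0 <-> 0 = 1
p5 -> p3 = 0 -> 1 = 1
(~(p1 <-> (p5 & p3)) <-> (p3 -> (p1 <-> ((p4 <-> p2) | p3)))) ^ (p5 -> p3) = 1 ^ 1 = 0
((p4 ^ p6) & ~(p5 <-> p4)) <-> ((~(p1 <-> (p5 & p3)) <-> (p3 -> (p1 <-> ((p4 <-> p2) | p3)))) ^ (p5 -> p3)) = 0 <-> 0 = 1
~(((p4 ^ p6) & ~(p5 <-> p4)) <-> ((~(p1 <-> (p5 & p3)) <-> (p3 -> (p1 <-> ((p4 <-> p2) | p3)))) ^ (p5 -> p3))) = ~1 = 0
~((p6 ^ p4) -> (p4 -> (p3 ^ p2))) -> ~(((p4 ^ p6) & ~(p5 <-> p4)) <-> ((~(p1 <-> (p5 & p3)) <-> (p3 -> (p1 <-> ((p4 <-> p2) | p3)))) ^ (p5 -> p3))) = 0 -> 0 = 1

1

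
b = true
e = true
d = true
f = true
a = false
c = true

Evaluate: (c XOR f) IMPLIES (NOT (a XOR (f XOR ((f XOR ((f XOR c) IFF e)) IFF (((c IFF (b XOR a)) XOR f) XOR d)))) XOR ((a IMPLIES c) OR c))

true

c XOR f = true XOR true = false
f XOR c = true XOR true = false
(f XOR c) IFF e = false IFF true = false
f XOR ((f XOR c) IFF e) = true XOR false = true
b XOR a = true XOR false = true
c IFF (b XOR a) = true IFF true = true
(c IFF (b XOR a)) XOR f = true XOR true = false
((c IFF (b XOR a)) XOR f) XOR d = false XOR true = true
(f XOR ((f XOR c) IFF e)) IFF (((c IFF (b XOR a)) XOR f) XOR d) = true IFF true = true
f XOR ((f XOR ((f XOR c) IFF e)) IFF (((c IFF (b XOR a)) XOR f) XOR d)) = true XOR true = false
a XOR (f XOR ((f XOR ((f XOR c) IFF e)) IFF (((c IFF (b XOR a)) XOR f) XOR d))) = false XOR false = false
NOT (a XOR (f XOR ((f XOR ((f XOR c) IFF e)) IFF (((c IFF (b XOR a)) XOR f) XOR d)))) = NOT false = true
a IMPLIES c = false IMPLIES true = true
(a IMPLIES c) OR c = true OR true = true
NOT (a XOR (f XOR ((f XOR ((f XOR c) IFF e)) IFF (((c IFF (b XOR a)) XOR f) XOR d)))) XOR ((a IMPLIES c) OR c) = true XOR true = false
(c XOR f) IMPLIES (NOT (a XOR (f XOR ((f XOR ((f XOR c) IFF e)) IFF (((c IFF (b XOR a)) XOR f) XOR d)))) XOR ((a IMPLIES c) OR c)) = false IMPLIES false = true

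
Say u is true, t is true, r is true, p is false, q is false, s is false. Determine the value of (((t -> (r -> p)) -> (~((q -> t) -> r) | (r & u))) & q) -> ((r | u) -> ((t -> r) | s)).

Substituting u=True, t=True, r=True, p=False, q=False, s=False:
r -> p = True -> False = False
t -> (r -> p) = True -> False = False
q -> t = False -> True = True
(q -> t) -> r = True -> True = True
~((q -> t) -> r) = ~True = False
r & u = True & True = True
~((q -> t) -> r) | (r & u) = False | True = True
(t -> (r -> p)) -> (~((q -> t) -> r) | (r & u)) = False -> True = True
((t -> (r -> p)) -> (~((q -> t) -> r) | (r & u))) & q = True & False = False
r | u = True | True = True
t -> r = True -> True = True
(t -> r) | s = True | False = True
(r | u) -> ((t -> r) | s) = True -> True = True
(((t -> (r -> p)) -> (~((q -> t) -> r) | (r & u))) & q) -> ((r | u) -> ((t -> r) | s)) = False -> True = True

True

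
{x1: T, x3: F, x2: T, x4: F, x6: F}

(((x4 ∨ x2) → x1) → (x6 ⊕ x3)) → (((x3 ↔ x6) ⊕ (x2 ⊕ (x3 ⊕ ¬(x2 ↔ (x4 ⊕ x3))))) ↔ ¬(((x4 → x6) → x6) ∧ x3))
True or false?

T

x4 ∨ x2 = F ∨ T = T
(x4 ∨ x2) → x1 = T → T = T
x6 ⊕ x3 = F ⊕ F = F
((x4 ∨ x2) → x1) → (x6 ⊕ x3) = T → F = F
x3 ↔ x6 = F ↔ F = T
x4 ⊕ x3 = F ⊕ F = F
x2 ↔ (x4 ⊕ x3) = T ↔ F = F
¬(x2 ↔ (x4 ⊕ x3)) = ¬F = T
x3 ⊕ ¬(x2 ↔ (x4 ⊕ x3)) = F ⊕ T = T
x2 ⊕ (x3 ⊕ ¬(x2 ↔ (x4 ⊕ x3))) = T ⊕ T = F
(x3 ↔ x6) ⊕ (x2 ⊕ (x3 ⊕ ¬(x2 ↔ (x4 ⊕ x3)))) = T ⊕ F = T
x4 → x6 = F → F = T
(x4 → x6) → x6 = T → F = F
((x4 → x6) → x6) ∧ x3 = F ∧ F = F
¬(((x4 → x6) → x6) ∧ x3) = ¬F = T
((x3 ↔ x6) ⊕ (x2 ⊕ (x3 ⊕ ¬(x2 ↔ (x4 ⊕ x3))))) ↔ ¬(((x4 → x6) → x6) ∧ x3) = T ↔ T = T
(((x4 ∨ x2) → x1) → (x6 ⊕ x3)) → (((x3 ↔ x6) ⊕ (x2 ⊕ (x3 ⊕ ¬(x2 ↔ (x4 ⊕ x3))))) ↔ ¬(((x4 → x6) → x6) ∧ x3)) = F → T = T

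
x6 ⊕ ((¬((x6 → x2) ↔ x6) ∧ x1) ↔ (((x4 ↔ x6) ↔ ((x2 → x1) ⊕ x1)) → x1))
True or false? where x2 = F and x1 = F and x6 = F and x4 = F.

Substituting x2=F, x1=F, x6=F, x4=F:
x6 → x2 = F → F = T
(x6 → x2) ↔ x6 = T ↔ F = F
¬((x6 → x2) ↔ x6) = ¬F = T
¬((x6 → x2) ↔ x6) ∧ x1 = T ∧ F = F
x4 ↔ x6 = F ↔ F = T
x2 → x1 = F → F = T
(x2 → x1) ⊕ x1 = T ⊕ F = T
(x4 ↔ x6) ↔ ((x2 → x1) ⊕ x1) = T ↔ T = T
((x4 ↔ x6) ↔ ((x2 → x1) ⊕ x1)) → x1 = T → F = F
(¬((x6 → x2) ↔ x6) ∧ x1) ↔ (((x4 ↔ x6) ↔ ((x2 → x1) ⊕ x1)) → x1) = F ↔ F = T
x6 ⊕ ((¬((x6 → x2) ↔ x6) ∧ x1) ↔ (((x4 ↔ x6) ↔ ((x2 → x1) ⊕ x1)) → x1)) = F ⊕ T = T

T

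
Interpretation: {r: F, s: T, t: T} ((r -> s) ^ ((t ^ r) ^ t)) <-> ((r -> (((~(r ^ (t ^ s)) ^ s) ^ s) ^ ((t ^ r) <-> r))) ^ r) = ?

T

r -> s = F -> T = T
t ^ r = T ^ F = T
(t ^ r) ^ t = T ^ T = F
(r -> s) ^ ((t ^ r) ^ t) = T ^ F = T
t ^ s = T ^ T = F
r ^ (t ^ s) = F ^ F = F
~(r ^ (t ^ s)) = ~F = T
~(r ^ (t ^ s)) ^ s = T ^ T = F
(~(r ^ (t ^ s)) ^ s) ^ s = F ^ T = T
t ^ r = T ^ F = T
(t ^ r) <-> r = T <-> F = F
((~(r ^ (t ^ s)) ^ s) ^ s) ^ ((t ^ r) <-> r) = T ^ F = T
r -> (((~(r ^ (t ^ s)) ^ s) ^ s) ^ ((t ^ r) <-> r)) = F -> T = T
(r -> (((~(r ^ (t ^ s)) ^ s) ^ s) ^ ((t ^ r) <-> r))) ^ r = T ^ F = T
((r -> s) ^ ((t ^ r) ^ t)) <-> ((r -> (((~(r ^ (t ^ s)) ^ s) ^ s) ^ ((t ^ r) <-> r))) ^ r) = T <-> T = T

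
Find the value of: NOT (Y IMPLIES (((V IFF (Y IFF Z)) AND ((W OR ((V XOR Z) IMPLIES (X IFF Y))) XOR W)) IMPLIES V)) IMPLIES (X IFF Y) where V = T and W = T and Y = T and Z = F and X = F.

T

Y IFF Z = T IFF F = F
V IFF (Y IFF Z) = T IFF F = F
V XOR Z = T XOR F = T
X IFF Y = F IFF T = F
(V XOR Z) IMPLIES (X IFF Y) = T IMPLIES F = F
W OR ((V XOR Z) IMPLIES (X IFF Y)) = T OR F = T
(W OR ((V XOR Z) IMPLIES (X IFF Y))) XOR W = T XOR T = F
(V IFF (Y IFF Z)) AND ((W OR ((V XOR Z) IMPLIES (X IFF Y))) XOR W) = F AND F = F
((V IFF (Y IFF Z)) AND ((W OR ((V XOR Z) IMPLIES (X IFF Y))) XOR W)) IMPLIES V = F IMPLIES T = T
Y IMPLIES (((V IFF (Y IFF Z)) AND ((W OR ((V XOR Z) IMPLIES (X IFF Y))) XOR W)) IMPLIES V) = T IMPLIES T = T
NOT (Y IMPLIES (((V IFF (Y IFF Z)) AND ((W OR ((V XOR Z) IMPLIES (X IFF Y))) XOR W)) IMPLIES V)) = NOT T = F
X IFF Y = F IFF T = F
NOT (Y IMPLIES (((V IFF (Y IFF Z)) AND ((W OR ((V XOR Z) IMPLIES (X IFF Y))) XOR W)) IMPLIES V)) IMPLIES (X IFF Y) = F IMPLIES F = T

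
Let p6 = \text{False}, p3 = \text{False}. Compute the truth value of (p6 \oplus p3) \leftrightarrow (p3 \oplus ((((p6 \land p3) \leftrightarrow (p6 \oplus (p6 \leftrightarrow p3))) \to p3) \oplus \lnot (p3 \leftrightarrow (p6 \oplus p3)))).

\text{False}

Substituting p6=\text{False}, p3=\text{False}:
p6 \oplus p3 = \text{False} \oplus \text{False} = \text{False}
p6 \land p3 = \text{False} \land \text{False} = \text{False}
p6 \leftrightarrow p3 = \text{False} \leftrightarrow \text{False} = \text{True}
p6 \oplus (p6 \leftrightarrow p3) = \text{False} \oplus \text{True} = \text{True}
(p6 \land p3) \leftrightarrow (p6 \oplus (p6 \leftrightarrow p3)) = \text{False} \leftrightarrow \text{True} = \text{False}
((p6 \land p3) \leftrightarrow (p6 \oplus (p6 \leftrightarrow p3))) \to p3 = \text{False} \to \text{False} = \text{True}
p6 \oplus p3 = \text{False} \oplus \text{False} = \text{False}
p3 \leftrightarrow (p6 \oplus p3) = \text{False} \leftrightarrow \text{False} = \text{True}
\lnot (p3 \leftrightarrow (p6 \oplus p3)) = \lnot \text{True} = \text{False}
(((p6 \land p3) \leftrightarrow (p6 \oplus (p6 \leftrightarrow p3))) \to p3) \oplus \lnot (p3 \leftrightarrow (p6 \oplus p3)) = \text{True} \oplus \text{False} = \text{True}
p3 \oplus ((((p6 \land p3) \leftrightarrow (p6 \oplus (p6 \leftrightarrow p3))) \to p3) \oplus \lnot (p3 \leftrightarrow (p6 \oplus p3))) = \text{False} \oplus \text{True} = \text{True}
(p6 \oplus p3) \leftrightarrow (p3 \oplus ((((p6 \land p3) \leftrightarrow (p6 \oplus (p6 \leftrightarrow p3))) \to p3) \oplus \lnot (p3 \leftrightarrow (p6 \oplus p3)))) = \text{False} \leftrightarrow \text{True} = \text{False}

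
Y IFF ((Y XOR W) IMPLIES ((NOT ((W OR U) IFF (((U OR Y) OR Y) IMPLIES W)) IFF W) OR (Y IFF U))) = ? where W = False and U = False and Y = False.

False

Y XOR W = False XOR False = False
W OR U = False OR False = False
U OR Y = False OR False = False
(U OR Y) OR Y = False OR False = False
((U OR Y) OR Y) IMPLIES W = False IMPLIES False = True
(W OR U) IFF (((U OR Y) OR Y) IMPLIES W) = False IFF True = False
NOT ((W OR U) IFF (((U OR Y) OR Y) IMPLIES W)) = NOT False = True
NOT ((W OR U) IFF (((U OR Y) OR Y) IMPLIES W)) IFF W = True IFF False = False
Y IFF U = False IFF False = True
(NOT ((W OR U) IFF (((U OR Y) OR Y) IMPLIES W)) IFF W) OR (Y IFF U) = False OR True = True
(Y XOR W) IMPLIES ((NOT ((W OR U) IFF (((U OR Y) OR Y) IMPLIES W)) IFF W) OR (Y IFF U)) = False IMPLIES True = True
Y IFF ((Y XOR W) IMPLIES ((NOT ((W OR U) IFF (((U OR Y) OR Y) IMPLIES W)) IFF W) OR (Y IFF U))) = False IFF True = False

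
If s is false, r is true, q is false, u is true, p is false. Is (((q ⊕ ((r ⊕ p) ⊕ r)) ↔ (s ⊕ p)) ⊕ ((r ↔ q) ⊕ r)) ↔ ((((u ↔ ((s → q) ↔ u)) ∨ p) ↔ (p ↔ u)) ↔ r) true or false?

r ⊕ p = True ⊕ False = True
(r ⊕ p) ⊕ r = True ⊕ True = False
q ⊕ ((r ⊕ p) ⊕ r) = False ⊕ False = False
s ⊕ p = False ⊕ False = False
(q ⊕ ((r ⊕ p) ⊕ r)) ↔ (s ⊕ p) = False ↔ False = True
r ↔ q = True ↔ False = False
(r ↔ q) ⊕ r = False ⊕ True = True
((q ⊕ ((r ⊕ p) ⊕ r)) ↔ (s ⊕ p)) ⊕ ((r ↔ q) ⊕ r) = True ⊕ True = False
s → q = False → False = True
(s → q) ↔ u = True ↔ True = True
u ↔ ((s → q) ↔ u) = True ↔ True = True
(u ↔ ((s → q) ↔ u)) ∨ p = True ∨ False = True
p ↔ u = False ↔ True = False
((u ↔ ((s → q) ↔ u)) ∨ p) ↔ (p ↔ u) = True ↔ False = False
(((u ↔ ((s → q) ↔ u)) ∨ p) ↔ (p ↔ u)) ↔ r = False ↔ True = False
(((q ⊕ ((r ⊕ p) ⊕ r)) ↔ (s ⊕ p)) ⊕ ((r ↔ q) ⊕ r)) ↔ ((((u ↔ ((s → q) ↔ u)) ∨ p) ↔ (p ↔ u)) ↔ r) = False ↔ False = True

True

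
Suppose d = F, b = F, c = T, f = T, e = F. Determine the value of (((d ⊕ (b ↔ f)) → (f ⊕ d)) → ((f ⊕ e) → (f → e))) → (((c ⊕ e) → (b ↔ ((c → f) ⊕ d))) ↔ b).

b ↔ f = F ↔ T = F
d ⊕ (b ↔ f) = F ⊕ F = F
f ⊕ d = T ⊕ F = T
(d ⊕ (b ↔ f)) → (f ⊕ d) = F → T = T
f ⊕ e = T ⊕ F = T
f → e = T → F = F
(f ⊕ e) → (f → e) = T → F = F
((d ⊕ (b ↔ f)) → (f ⊕ d)) → ((f ⊕ e) → (f → e)) = T → F = F
c ⊕ e = T ⊕ F = T
c → f = T → T = T
(c → f) ⊕ d = T ⊕ F = T
b ↔ ((c → f) ⊕ d) = F ↔ T = F
(c ⊕ e) → (b ↔ ((c → f) ⊕ d)) = T → F = F
((c ⊕ e) → (b ↔ ((c → f) ⊕ d))) ↔ b = F ↔ F = T
(((d ⊕ (b ↔ f)) → (f ⊕ d)) → ((f ⊕ e) → (f → e))) → (((c ⊕ e) → (b ↔ ((c → f) ⊕ d))) ↔ b) = F → T = T

T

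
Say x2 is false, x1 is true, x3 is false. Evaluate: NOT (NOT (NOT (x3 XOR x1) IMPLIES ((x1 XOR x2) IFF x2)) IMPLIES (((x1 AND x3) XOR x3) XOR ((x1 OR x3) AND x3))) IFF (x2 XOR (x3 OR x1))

Substituting x2=F, x1=T, x3=F:
x3 XOR x1 = F XOR T = T
NOT (x3 XOR x1) = NOT T = F
x1 XOR x2 = T XOR F = T
(x1 XOR x2) IFF x2 = T IFF F = F
NOT (x3 XOR x1) IMPLIES ((x1 XOR x2) IFF x2) = F IMPLIES F = T
NOT (NOT (x3 XOR x1) IMPLIES ((x1 XOR x2) IFF x2)) = NOT T = F
x1 AND x3 = T AND F = F
(x1 AND x3) XOR x3 = F XOR F = F
x1 OR x3 = T OR F = T
(x1 OR x3) AND x3 = T AND F = F
((x1 AND x3) XOR x3) XOR ((x1 OR x3) AND x3) = F XOR F = F
NOT (NOT (x3 XOR x1) IMPLIES ((x1 XOR x2) IFF x2)) IMPLIES (((x1 AND x3) XOR x3) XOR ((x1 OR x3) AND x3)) = F IMPLIES F = T
NOT (NOT (NOT (x3 XOR x1) IMPLIES ((x1 XOR x2) IFF x2)) IMPLIES (((x1 AND x3) XOR x3) XOR ((x1 OR x3) AND x3))) = NOT T = F
x3 OR x1 = F OR T = T
x2 XOR (x3 OR x1) = F XOR T = T
NOT (NOT (NOT (x3 XOR x1) IMPLIES ((x1 XOR x2) IFF x2)) IMPLIES (((x1 AND x3) XOR x3) XOR ((x1 OR x3) AND x3))) IFF (x2 XOR (x3 OR x1)) = F IFF T = F

F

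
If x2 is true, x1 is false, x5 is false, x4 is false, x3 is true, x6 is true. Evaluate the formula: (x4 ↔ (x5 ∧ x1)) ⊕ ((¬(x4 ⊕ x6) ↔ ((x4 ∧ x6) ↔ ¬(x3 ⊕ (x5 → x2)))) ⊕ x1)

False

x5 ∧ x1 = False ∧ False = False
x4 ↔ (x5 ∧ x1) = False ↔ False = True
x4 ⊕ x6 = False ⊕ True = True
¬(x4 ⊕ x6) = ¬True = False
x4 ∧ x6 = False ∧ True = False
x5 → x2 = False → True = True
x3 ⊕ (x5 → x2) = True ⊕ True = False
¬(x3 ⊕ (x5 → x2)) = ¬False = True
(x4 ∧ x6) ↔ ¬(x3 ⊕ (x5 → x2)) = False ↔ True = False
¬(x4 ⊕ x6) ↔ ((x4 ∧ x6) ↔ ¬(x3 ⊕ (x5 → x2))) = False ↔ False = True
(¬(x4 ⊕ x6) ↔ ((x4 ∧ x6) ↔ ¬(x3 ⊕ (x5 → x2)))) ⊕ x1 = True ⊕ False = True
(x4 ↔ (x5 ∧ x1)) ⊕ ((¬(x4 ⊕ x6) ↔ ((x4 ∧ x6) ↔ ¬(x3 ⊕ (x5 → x2)))) ⊕ x1) = True ⊕ True = False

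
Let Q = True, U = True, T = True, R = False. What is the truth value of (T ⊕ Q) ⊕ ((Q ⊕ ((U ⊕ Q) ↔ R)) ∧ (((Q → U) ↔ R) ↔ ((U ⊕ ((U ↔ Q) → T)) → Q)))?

False

Substituting Q=True, U=True, T=True, R=False:
T ⊕ Q = True ⊕ True = False
U ⊕ Q = True ⊕ True = False
(U ⊕ Q) ↔ R = False ↔ False = True
Q ⊕ ((U ⊕ Q) ↔ R) = True ⊕ True = False
Q → U = True → True = True
(Q → U) ↔ R = True ↔ False = False
U ↔ Q = True ↔ True = True
(U ↔ Q) → T = True → True = True
U ⊕ ((U ↔ Q) → T) = True ⊕ True = False
(U ⊕ ((U ↔ Q) → T)) → Q = False → True = True
((Q → U) ↔ R) ↔ ((U ⊕ ((U ↔ Q) → T)) → Q) = False ↔ True = False
(Q ⊕ ((U ⊕ Q) ↔ R)) ∧ (((Q → U) ↔ R) ↔ ((U ⊕ ((U ↔ Q) → T)) → Q)) = False ∧ False = False
(T ⊕ Q) ⊕ ((Q ⊕ ((U ⊕ Q) ↔ R)) ∧ (((Q → U) ↔ R) ↔ ((U ⊕ ((U ↔ Q) → T)) → Q))) = False ⊕ False = False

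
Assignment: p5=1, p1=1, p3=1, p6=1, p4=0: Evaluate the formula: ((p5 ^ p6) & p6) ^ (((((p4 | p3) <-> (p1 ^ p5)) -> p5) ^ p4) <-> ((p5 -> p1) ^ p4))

Substituting p5=1, p1=1, p3=1, p6=1, p4=0:
p5 ^ p6 = 1 ^ 1 = 0
(p5 ^ p6) & p6 = 0 & 1 = 0
p4 | p3 = 0 | 1 = 1
p1 ^ p5 = 1 ^ 1 = 0
(p4 | p3) <-> (p1 ^ p5) = 1 <-> 0 = 0
((p4 | p3) <-> (p1 ^ p5)) -> p5 = 0 -> 1 = 1
(((p4 | p3) <-> (p1 ^ p5)) -> p5) ^ p4 = 1 ^ 0 = 1
p5 -> p1 = 1 -> 1 = 1
(p5 -> p1) ^ p4 = 1 ^ 0 = 1
((((p4 | p3) <-> (p1 ^ p5)) -> p5) ^ p4) <-> ((p5 -> p1) ^ p4) = 1 <-> 1 = 1
((p5 ^ p6) & p6) ^ (((((p4 | p3) <-> (p1 ^ p5)) -> p5) ^ p4) <-> ((p5 -> p1) ^ p4)) = 0 ^ 1 = 1

1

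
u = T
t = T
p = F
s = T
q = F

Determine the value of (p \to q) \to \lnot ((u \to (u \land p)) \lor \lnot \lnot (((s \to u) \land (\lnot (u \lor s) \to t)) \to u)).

F

p \to q = F \to F = T
u \land p = T \land F = F
u \to (u \land p) = T \to F = F
s \to u = T \to T = T
u \lor s = T \lor T = T
\lnot (u \lor s) = \lnot T = F
\lnot (u \lor s) \to t = F \to T = T
(s \to u) \land (\lnot (u \lor s) \to t) = T \land T = T
((s \to u) \land (\lnot (u \lor s) \to t)) \to u = T \to T = T
\lnot (((s \to u) \land (\lnot (u \lor s) \to t)) \to u) = \lnot T = F
\lnot \lnot (((s \to u) \land (\lnot (u \lor s) \to t)) \to u) = \lnot F = T
(u \to (u \land p)) \lor \lnot \lnot (((s \to u) \land (\lnot (u \lor s) \to t)) \to u) = F \lor T = T
\lnot ((u \to (u \land p)) \lor \lnot \lnot (((s \to u) \land (\lnot (u \lor s) \to t)) \to u)) = \lnot T = F
(p \to q) \to \lnot ((u \to (u \land p)) \lor \lnot \lnot (((s \to u) \land (\lnot (u \lor s) \to t)) \to u)) = T \to F = F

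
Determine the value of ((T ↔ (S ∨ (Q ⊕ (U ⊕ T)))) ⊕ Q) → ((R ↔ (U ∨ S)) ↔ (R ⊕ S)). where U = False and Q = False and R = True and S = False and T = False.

U ⊕ T = False ⊕ False = False
Q ⊕ (U ⊕ T) = False ⊕ False = False
S ∨ (Q ⊕ (U ⊕ T)) = False ∨ False = False
T ↔ (S ∨ (Q ⊕ (U ⊕ T))) = False ↔ False = True
(T ↔ (S ∨ (Q ⊕ (U ⊕ T)))) ⊕ Q = True ⊕ False = True
U ∨ S = False ∨ False = False
R ↔ (U ∨ S) = True ↔ False = False
R ⊕ S = True ⊕ False = True
(R ↔ (U ∨ S)) ↔ (R ⊕ S) = False ↔ True = False
((T ↔ (S ∨ (Q ⊕ (U ⊕ T)))) ⊕ Q) → ((R ↔ (U ∨ S)) ↔ (R ⊕ S)) = True → False = False

False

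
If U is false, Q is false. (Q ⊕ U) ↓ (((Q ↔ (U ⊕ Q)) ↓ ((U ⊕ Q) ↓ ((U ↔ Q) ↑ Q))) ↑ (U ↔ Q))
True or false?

F

Substituting U=F, Q=F:
Q ⊕ U = F ⊕ F = F
U ⊕ Q = F ⊕ F = F
Q ↔ (U ⊕ Q) = F ↔ F = T
U ⊕ Q = F ⊕ F = F
U ↔ Q = F ↔ F = T
(U ↔ Q) ↑ Q = T ↑ F = T
(U ⊕ Q) ↓ ((U ↔ Q) ↑ Q) = F ↓ T = F
(Q ↔ (U ⊕ Q)) ↓ ((U ⊕ Q) ↓ ((U ↔ Q) ↑ Q)) = T ↓ F = F
U ↔ Q = F ↔ F = T
((Q ↔ (U ⊕ Q)) ↓ ((U ⊕ Q) ↓ ((U ↔ Q) ↑ Q))) ↑ (U ↔ Q) = F ↑ T = T
(Q ⊕ U) ↓ (((Q ↔ (U ⊕ Q)) ↓ ((U ⊕ Q) ↓ ((U ↔ Q) ↑ Q))) ↑ (U ↔ Q)) = F ↓ T = F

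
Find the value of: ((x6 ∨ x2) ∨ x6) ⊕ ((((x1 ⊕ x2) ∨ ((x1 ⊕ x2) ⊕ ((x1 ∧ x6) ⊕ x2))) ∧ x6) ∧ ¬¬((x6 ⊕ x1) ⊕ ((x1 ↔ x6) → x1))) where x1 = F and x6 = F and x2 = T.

Substituting x1=F, x6=F, x2=T:
x6 ∨ x2 = F ∨ T = T
(x6 ∨ x2) ∨ x6 = T ∨ F = T
x1 ⊕ x2 = F ⊕ T = T
x1 ⊕ x2 = F ⊕ T = T
x1 ∧ x6 = F ∧ F = F
(x1 ∧ x6) ⊕ x2 = F ⊕ T = T
(x1 ⊕ x2) ⊕ ((x1 ∧ x6) ⊕ x2) = T ⊕ T = F
(x1 ⊕ x2) ∨ ((x1 ⊕ x2) ⊕ ((x1 ∧ x6) ⊕ x2)) = T ∨ F = T
((x1 ⊕ x2) ∨ ((x1 ⊕ x2) ⊕ ((x1 ∧ x6) ⊕ x2))) ∧ x6 = T ∧ F = F
x6 ⊕ x1 = F ⊕ F = F
x1 ↔ x6 = F ↔ F = T
(x1 ↔ x6) → x1 = T → F = F
(x6 ⊕ x1) ⊕ ((x1 ↔ x6) → x1) = F ⊕ F = F
¬((x6 ⊕ x1) ⊕ ((x1 ↔ x6) → x1)) = ¬F = T
¬¬((x6 ⊕ x1) ⊕ ((x1 ↔ x6) → x1)) = ¬T = F
(((x1 ⊕ x2) ∨ ((x1 ⊕ x2) ⊕ ((x1 ∧ x6) ⊕ x2))) ∧ x6) ∧ ¬¬((x6 ⊕ x1) ⊕ ((x1 ↔ x6) → x1)) = F ∧ F = F
((x6 ∨ x2) ∨ x6) ⊕ ((((x1 ⊕ x2) ∨ ((x1 ⊕ x2) ⊕ ((x1 ∧ x6) ⊕ x2))) ∧ x6) ∧ ¬¬((x6 ⊕ x1) ⊕ ((x1 ↔ x6) → x1))) = T ⊕ F = T

T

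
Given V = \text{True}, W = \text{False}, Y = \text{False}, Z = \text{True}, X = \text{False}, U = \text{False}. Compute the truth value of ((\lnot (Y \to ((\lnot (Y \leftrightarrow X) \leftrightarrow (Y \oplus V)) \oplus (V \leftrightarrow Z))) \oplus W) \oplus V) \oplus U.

Substituting V=\text{True}, W=\text{False}, Y=\text{False}, Z=\text{True}, X=\text{False}, U=\text{False}:
Y \leftrightarrow X = \text{False} \leftrightarrow \text{False} = \text{True}
\lnot (Y \leftrightarrow X) = \lnot \text{True} = \text{False}
Y \oplus V = \text{False} \oplus \text{True} = \text{True}
\lnot (Y \leftrightarrow X) \leftrightarrow (Y \oplus V) = \text{False} \leftrightarrow \text{True} = \text{False}
V \leftrightarrow Z = \text{True} \leftrightarrow \text{True} = \text{True}
(\lnot (Y \leftrightarrow X) \leftrightarrow (Y \oplus V)) \oplus (V \leftrightarrow Z) = \text{False} \oplus \text{True} = \text{True}
Y \to ((\lnot (Y \leftrightarrow X) \leftrightarrow (Y \oplus V)) \oplus (V \leftrightarrow Z)) = \text{False} \to \text{True} = \text{True}
\lnot (Y \to ((\lnot (Y \leftrightarrow X) \leftrightarrow (Y \oplus V)) \oplus (V \leftrightarrow Z))) = \lnot \text{True} = \text{False}
\lnot (Y \to ((\lnot (Y \leftrightarrow X) \leftrightarrow (Y \oplus V)) \oplus (V \leftrightarrow Z))) \oplus W = \text{False} \oplus \text{False} = \text{False}
(\lnot (Y \to ((\lnot (Y \leftrightarrow X) \leftrightarrow (Y \oplus V)) \oplus (V \leftrightarrow Z))) \oplus W) \oplus V = \text{False} \oplus \text{True} = \text{True}
((\lnot (Y \to ((\lnot (Y \leftrightarrow X) \leftrightarrow (Y \oplus V)) \oplus (V \leftrightarrow Z))) \oplus W) \oplus V) \oplus U = \text{True} \oplus \text{False} = \text{True}

\text{True}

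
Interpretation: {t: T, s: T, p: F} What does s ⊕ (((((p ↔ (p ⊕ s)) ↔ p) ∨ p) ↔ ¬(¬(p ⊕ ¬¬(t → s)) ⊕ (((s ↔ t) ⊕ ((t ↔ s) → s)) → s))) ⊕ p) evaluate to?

T

Substituting t=T, s=T, p=F:
p ⊕ s = F ⊕ T = T
p ↔ (p ⊕ s) = F ↔ T = F
(p ↔ (p ⊕ s)) ↔ p = F ↔ F = T
((p ↔ (p ⊕ s)) ↔ p) ∨ p = T ∨ F = T
t → s = T → T = T
¬(t → s) = ¬T = F
¬¬(t → s) = ¬F = T
p ⊕ ¬¬(t → s) = F ⊕ T = T
¬(p ⊕ ¬¬(t → s)) = ¬T = F
s ↔ t = T ↔ T = T
t ↔ s = T ↔ T = T
(t ↔ s) → s = T → T = T
(s ↔ t) ⊕ ((t ↔ s) → s) = T ⊕ T = F
((s ↔ t) ⊕ ((t ↔ s) → s)) → s = F → T = T
¬(p ⊕ ¬¬(t → s)) ⊕ (((s ↔ t) ⊕ ((t ↔ s) → s)) → s) = F ⊕ T = T
¬(¬(p ⊕ ¬¬(t → s)) ⊕ (((s ↔ t) ⊕ ((t ↔ s) → s)) → s)) = ¬T = F
(((p ↔ (p ⊕ s)) ↔ p) ∨ p) ↔ ¬(¬(p ⊕ ¬¬(t → s)) ⊕ (((s ↔ t) ⊕ ((t ↔ s) → s)) → s)) = T ↔ F = F
((((p ↔ (p ⊕ s)) ↔ p) ∨ p) ↔ ¬(¬(p ⊕ ¬¬(t → s)) ⊕ (((s ↔ t) ⊕ ((t ↔ s) → s)) → s))) ⊕ p = F ⊕ F = F
s ⊕ (((((p ↔ (p ⊕ s)) ↔ p) ∨ p) ↔ ¬(¬(p ⊕ ¬¬(t → s)) ⊕ (((s ↔ t) ⊕ ((t ↔ s) → s)) → s))) ⊕ p) = T ⊕ F = T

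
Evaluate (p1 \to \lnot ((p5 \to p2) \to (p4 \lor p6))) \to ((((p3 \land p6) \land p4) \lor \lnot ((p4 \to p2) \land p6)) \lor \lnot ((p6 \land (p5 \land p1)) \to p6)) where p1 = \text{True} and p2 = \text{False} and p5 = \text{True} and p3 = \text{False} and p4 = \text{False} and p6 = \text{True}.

\text{True}

p5 \to p2 = \text{True} \to \text{False} = \text{False}
p4 \lor p6 = \text{False} \lor \text{True} = \text{True}
(p5 \to p2) \to (p4 \lor p6) = \text{False} \to \text{True} = \text{True}
\lnot ((p5 \to p2) \to (p4 \lor p6)) = \lnot \text{True} = \text{False}
p1 \to \lnot ((p5 \to p2) \to (p4 \lor p6)) = \text{True} \to \text{False} = \text{False}
p3 \land p6 = \text{False} \land \text{True} = \text{False}
(p3 \land p6) \land p4 = \text{False} \land \text{False} = \text{False}
p4 \to p2 = \text{False} \to \text{False} = \text{True}
(p4 \to p2) \land p6 = \text{True} \land \text{True} = \text{True}
\lnot ((p4 \to p2) \land p6) = \lnot \text{True} = \text{False}
((p3 \land p6) \land p4) \lor \lnot ((p4 \to p2) \land p6) = \text{False} \lor \text{False} = \text{False}
p5 \land p1 = \text{True} \land \text{True} = \text{True}
p6 \land (p5 \land p1) = \text{True} \land \text{True} = \text{True}
(p6 \land (p5 \land p1)) \to p6 = \text{True} \to \text{True} = \text{True}
\lnot ((p6 \land (p5 \land p1)) \to p6) = \lnot \text{True} = \text{False}
(((p3 \land p6) \land p4) \lor \lnot ((p4 \to p2) \land p6)) \lor \lnot ((p6 \land (p5 \land p1)) \to p6) = \text{False} \lor \text{False} = \text{False}
(p1 \to \lnot ((p5 \to p2) \to (p4 \lor p6))) \to ((((p3 \land p6) \land p4) \lor \lnot ((p4 \to p2) \land p6)) \lor \lnot ((p6 \land (p5 \land p1)) \to p6)) = \text{False} \to \text{False} = \text{True}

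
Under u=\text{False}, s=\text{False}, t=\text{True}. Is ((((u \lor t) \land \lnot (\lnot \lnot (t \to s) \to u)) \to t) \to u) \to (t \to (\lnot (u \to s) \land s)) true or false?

\text{True}

Substituting u=\text{False}, s=\text{False}, t=\text{True}:
u \lor t = \text{False} \lor \text{True} = \text{True}
t \to s = \text{True} \to \text{False} = \text{False}
\lnot (t \to s) = \lnot \text{False} = \text{True}
\lnot \lnot (t \to s) = \lnot \text{True} = \text{False}
\lnot \lnot (t \to s) \to u = \text{False} \to \text{False} = \text{True}
\lnot (\lnot \lnot (t \to s) \to u) = \lnot \text{True} = \text{False}
(u \lor t) \land \lnot (\lnot \lnot (t \to s) \to u) = \text{True} \land \text{False} = \text{False}
((u \lor t) \land \lnot (\lnot \lnot (t \to s) \to u)) \to t = \text{False} \to \text{True} = \text{True}
(((u \lor t) \land \lnot (\lnot \lnot (t \to s) \to u)) \to t) \to u = \text{True} \to \text{False} = \text{False}
u \to s = \text{False} \to \text{False} = \text{True}
\lnot (u \to s) = \lnot \text{True} = \text{False}
\lnot (u \to s) \land s = \text{False} \land \text{False} = \text{False}
t \to (\lnot (u \to s) \land s) = \text{True} \to \text{False} = \text{False}
((((u \lor t) \land \lnot (\lnot \lnot (t \to s) \to u)) \to t) \to u) \to (t \to (\lnot (u \to s) \land s)) = \text{False} \to \text{False} = \text{True}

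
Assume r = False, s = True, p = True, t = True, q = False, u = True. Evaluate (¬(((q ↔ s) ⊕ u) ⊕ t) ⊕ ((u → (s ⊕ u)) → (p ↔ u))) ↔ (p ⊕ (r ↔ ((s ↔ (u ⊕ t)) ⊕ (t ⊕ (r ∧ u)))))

False

Substituting r=False, s=True, p=True, t=True, q=False, u=True:
q ↔ s = False ↔ True = False
(q ↔ s) ⊕ u = False ⊕ True = True
((q ↔ s) ⊕ u) ⊕ t = True ⊕ True = False
¬(((q ↔ s) ⊕ u) ⊕ t) = ¬False = True
s ⊕ u = True ⊕ True = False
u → (s ⊕ u) = True → False = False
p ↔ u = True ↔ True = True
(u → (s ⊕ u)) → (p ↔ u) = False → True = True
¬(((q ↔ s) ⊕ u) ⊕ t) ⊕ ((u → (s ⊕ u)) → (p ↔ u)) = True ⊕ True = False
u ⊕ t = True ⊕ True = False
s ↔ (u ⊕ t) = True ↔ False = False
r ∧ u = False ∧ True = False
t ⊕ (r ∧ u) = True ⊕ False = True
(s ↔ (u ⊕ t)) ⊕ (t ⊕ (r ∧ u)) = False ⊕ True = True
r ↔ ((s ↔ (u ⊕ t)) ⊕ (t ⊕ (r ∧ u))) = False ↔ True = False
p ⊕ (r ↔ ((s ↔ (u ⊕ t)) ⊕ (t ⊕ (r ∧ u)))) = True ⊕ False = True
(¬(((q ↔ s) ⊕ u) ⊕ t) ⊕ ((u → (s ⊕ u)) → (p ↔ u))) ↔ (p ⊕ (r ↔ ((s ↔ (u ⊕ t)) ⊕ (t ⊕ (r ∧ u))))) = False ↔ True = False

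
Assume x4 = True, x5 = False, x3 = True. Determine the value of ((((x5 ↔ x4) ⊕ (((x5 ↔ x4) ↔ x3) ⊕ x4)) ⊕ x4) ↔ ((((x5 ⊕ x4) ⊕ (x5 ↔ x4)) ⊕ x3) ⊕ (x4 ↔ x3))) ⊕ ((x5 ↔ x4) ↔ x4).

False

Substituting x4=True, x5=False, x3=True:
x5 ↔ x4 = False ↔ True = False
x5 ↔ x4 = False ↔ True = False
(x5 ↔ x4) ↔ x3 = False ↔ True = False
((x5 ↔ x4) ↔ x3) ⊕ x4 = False ⊕ True = True
(x5 ↔ x4) ⊕ (((x5 ↔ x4) ↔ x3) ⊕ x4) = False ⊕ True = True
((x5 ↔ x4) ⊕ (((x5 ↔ x4) ↔ x3) ⊕ x4)) ⊕ x4 = True ⊕ True = False
x5 ⊕ x4 = False ⊕ True = True
x5 ↔ x4 = False ↔ True = False
(x5 ⊕ x4) ⊕ (x5 ↔ x4) = True ⊕ False = True
((x5 ⊕ x4) ⊕ (x5 ↔ x4)) ⊕ x3 = True ⊕ True = False
x4 ↔ x3 = True ↔ True = True
(((x5 ⊕ x4) ⊕ (x5 ↔ x4)) ⊕ x3) ⊕ (x4 ↔ x3) = False ⊕ True = True
(((x5 ↔ x4) ⊕ (((x5 ↔ x4) ↔ x3) ⊕ x4)) ⊕ x4) ↔ ((((x5 ⊕ x4) ⊕ (x5 ↔ x4)) ⊕ x3) ⊕ (x4 ↔ x3)) = False ↔ True = False
x5 ↔ x4 = False ↔ True = False
(x5 ↔ x4) ↔ x4 = False ↔ True = False
((((x5 ↔ x4) ⊕ (((x5 ↔ x4) ↔ x3) ⊕ x4)) ⊕ x4) ↔ ((((x5 ⊕ x4) ⊕ (x5 ↔ x4)) ⊕ x3) ⊕ (x4 ↔ x3))) ⊕ ((x5 ↔ x4) ↔ x4) = False ⊕ False = False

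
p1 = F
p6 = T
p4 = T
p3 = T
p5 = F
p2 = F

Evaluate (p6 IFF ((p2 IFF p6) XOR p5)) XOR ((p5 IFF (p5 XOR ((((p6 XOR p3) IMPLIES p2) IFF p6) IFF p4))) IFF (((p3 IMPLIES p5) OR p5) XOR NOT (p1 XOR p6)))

T

p2 IFF p6 = F IFF T = F
(p2 IFF p6) XOR p5 = F XOR F = F
p6 IFF ((p2 IFF p6) XOR p5) = T IFF F = F
p6 XOR p3 = T XOR T = F
(p6 XOR p3) IMPLIES p2 = F IMPLIES F = T
((p6 XOR p3) IMPLIES p2) IFF p6 = T IFF T = T
(((p6 XOR p3) IMPLIES p2) IFF p6) IFF p4 = T IFF T = T
p5 XOR ((((p6 XOR p3) IMPLIES p2) IFF p6) IFF p4) = F XOR T = T
p5 IFF (p5 XOR ((((p6 XOR p3) IMPLIES p2) IFF p6) IFF p4)) = F IFF T = F
p3 IMPLIES p5 = T IMPLIES F = F
(p3 IMPLIES p5) OR p5 = F OR F = F
p1 XOR p6 = F XOR T = T
NOT (p1 XOR p6) = NOT T = F
((p3 IMPLIES p5) OR p5) XOR NOT (p1 XOR p6) = F XOR F = F
(p5 IFF (p5 XOR ((((p6 XOR p3) IMPLIES p2) IFF p6) IFF p4))) IFF (((p3 IMPLIES p5) OR p5) XOR NOT (p1 XOR p6)) = F IFF F = T
(p6 IFF ((p2 IFF p6) XOR p5)) XOR ((p5 IFF (p5 XOR ((((p6 XOR p3) IMPLIES p2) IFF p6) IFF p4))) IFF (((p3 IMPLIES p5) OR p5) XOR NOT (p1 XOR p6))) = F XOR T = T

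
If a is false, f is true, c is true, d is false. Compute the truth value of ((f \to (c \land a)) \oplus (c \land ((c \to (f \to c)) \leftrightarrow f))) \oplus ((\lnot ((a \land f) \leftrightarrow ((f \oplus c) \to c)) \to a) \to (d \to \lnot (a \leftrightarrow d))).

Substituting a=\text{False}, f=\text{True}, c=\text{True}, d=\text{False}:
c \land a = \text{True} \land \text{False} = \text{False}
f \to (c \land a) = \text{True} \to \text{False} = \text{False}
f \to c = \text{True} \to \text{True} = \text{True}
c \to (f \to c) = \text{True} \to \text{True} = \text{True}
(c \to (f \to c)) \leftrightarrow f = \text{True} \leftrightarrow \text{True} = \text{True}
c \land ((c \to (f \to c)) \leftrightarrow f) = \text{True} \land \text{True} = \text{True}
(f \to (c \land a)) \oplus (c \land ((c \to (f \to c)) \leftrightarrow f)) = \text{False} \oplus \text{True} = \text{True}
a \land f = \text{False} \land \text{True} = \text{False}
f \oplus c = \text{True} \oplus \text{True} = \text{False}
(f \oplus c) \to c = \text{False} \to \text{True} = \text{True}
(a \land f) \leftrightarrow ((f \oplus c) \to c) = \text{False} \leftrightarrow \text{True} = \text{False}
\lnot ((a \land f) \leftrightarrow ((f \oplus c) \to c)) = \lnot \text{False} = \text{True}
\lnot ((a \land f) \leftrightarrow ((f \oplus c) \to c)) \to a = \text{True} \to \text{False} = \text{False}
a \leftrightarrow d = \text{False} \leftrightarrow \text{False} = \text{True}
\lnot (a \leftrightarrow d) = \lnot \text{True} = \text{False}
d \to \lnot (a \leftrightarrow d) = \text{False} \to \text{False} = \text{True}
(\lnot ((a \land f) \leftrightarrow ((f \oplus c) \to c)) \to a) \to (d \to \lnot (a \leftrightarrow d)) = \text{False} \to \text{True} = \text{True}
((f \to (c \land a)) \oplus (c \land ((c \to (f \to c)) \leftrightarrow f))) \oplus ((\lnot ((a \land f) \leftrightarrow ((f \oplus c) \to c)) \to a) \to (d \to \lnot (a \leftrightarrow d))) = \text{True} \oplus \text{True} = \text{False}

\text{False}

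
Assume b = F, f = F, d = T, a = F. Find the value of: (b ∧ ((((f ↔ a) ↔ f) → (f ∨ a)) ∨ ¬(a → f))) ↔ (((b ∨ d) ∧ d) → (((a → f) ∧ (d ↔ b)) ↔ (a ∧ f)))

F

f ↔ a = F ↔ F = T
(f ↔ a) ↔ f = T ↔ F = F
f ∨ a = F ∨ F = F
((f ↔ a) ↔ f) → (f ∨ a) = F → F = T
a → f = F → F = T
¬(a → f) = ¬T = F
(((f ↔ a) ↔ f) → (f ∨ a)) ∨ ¬(a → f) = T ∨ F = T
b ∧ ((((f ↔ a) ↔ f) → (f ∨ a)) ∨ ¬(a → f)) = F ∧ T = F
b ∨ d = F ∨ T = T
(b ∨ d) ∧ d = T ∧ T = T
a → f = F → F = T
d ↔ b = T ↔ F = F
(a → f) ∧ (d ↔ b) = T ∧ F = F
a ∧ f = F ∧ F = F
((a → f) ∧ (d ↔ b)) ↔ (a ∧ f) = F ↔ F = T
((b ∨ d) ∧ d) → (((a → f) ∧ (d ↔ b)) ↔ (a ∧ f)) = T → T = T
(b ∧ ((((f ↔ a) ↔ f) → (f ∨ a)) ∨ ¬(a → f))) ↔ (((b ∨ d) ∧ d) → (((a → f) ∧ (d ↔ b)) ↔ (a ∧ f))) = F ↔ T = F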